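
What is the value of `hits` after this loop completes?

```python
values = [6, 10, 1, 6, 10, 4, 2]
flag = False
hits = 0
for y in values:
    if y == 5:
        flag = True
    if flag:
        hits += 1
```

Count elements after first 5 in [6, 10, 1, 6, 10, 4, 2]
`hits` takes the values: 0

Answer: 0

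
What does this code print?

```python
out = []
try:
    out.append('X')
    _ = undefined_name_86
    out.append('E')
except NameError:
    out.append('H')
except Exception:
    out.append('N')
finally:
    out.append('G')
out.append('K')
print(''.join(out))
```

Execution trace: 'X' (try body) → 'H' (except NameError) → 'G' (finally) → 'K' (after the try/except). Output: XHGK

Answer: XHGK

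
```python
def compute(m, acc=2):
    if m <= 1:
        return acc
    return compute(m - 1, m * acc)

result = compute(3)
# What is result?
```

Accumulator trace (n, acc): (3, 2) -> (2, 6) -> (1, 12) -> return 12

Answer: 12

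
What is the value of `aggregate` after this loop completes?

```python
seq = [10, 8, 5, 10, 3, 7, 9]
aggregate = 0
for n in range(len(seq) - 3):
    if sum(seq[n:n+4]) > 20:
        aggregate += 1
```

Count windows with sum > 20
`aggregate` takes the values: 0 → 1 → 2 → 3 → 4

Answer: 4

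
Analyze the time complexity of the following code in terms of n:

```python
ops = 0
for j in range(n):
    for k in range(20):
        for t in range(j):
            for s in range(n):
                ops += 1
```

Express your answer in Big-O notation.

Each loop level contributes: n × 1 × n × n. Multiplying the contributions gives O(n^3).

Answer: O(n^3)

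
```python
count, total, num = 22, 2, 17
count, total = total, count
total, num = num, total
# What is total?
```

Trace:
`count, total, num = 22, 2, 17` → count = 22; total = 2; num = 17
`count, total = total, count` → count = 2; total = 22
`total, num = num, total` → total = 17; num = 22
So total = 17

Answer: 17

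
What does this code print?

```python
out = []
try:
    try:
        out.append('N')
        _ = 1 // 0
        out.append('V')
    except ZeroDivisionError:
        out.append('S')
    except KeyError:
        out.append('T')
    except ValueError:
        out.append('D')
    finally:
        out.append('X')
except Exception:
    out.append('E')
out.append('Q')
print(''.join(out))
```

Execution trace: 'N' (inner try body) → 'S' (inner except ZeroDivisionError) → 'X' (inner finally) → 'Q' (after the try/except). Output: NSXQ

Answer: NSXQ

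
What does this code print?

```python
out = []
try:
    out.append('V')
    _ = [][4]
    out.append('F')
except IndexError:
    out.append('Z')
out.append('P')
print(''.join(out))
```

Execution trace: 'V' (try body) → 'Z' (except IndexError) → 'P' (after the try/except). Output: VZP

Answer: VZP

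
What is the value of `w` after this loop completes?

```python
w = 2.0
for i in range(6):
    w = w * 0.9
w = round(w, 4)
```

Exponential decay: 2.0 * 0.9^6
`w` takes the values: 2.0 → 1.8 → 1.62 → 1.458 → 1.3122 → 1.18098 → 1.062882 → 1.0629

Answer: 1.0629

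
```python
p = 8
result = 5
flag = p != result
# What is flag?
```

Trace:
`p = 8` → p = 8
`result = 5` → result = 5
`flag = p != result` → flag = True
So flag = True

Answer: True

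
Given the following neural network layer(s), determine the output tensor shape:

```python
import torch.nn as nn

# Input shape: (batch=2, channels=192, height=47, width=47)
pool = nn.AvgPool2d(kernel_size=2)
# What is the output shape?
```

Input: (2, 192, 47, 47) -> Output: (2, 192, 23, 23)

Answer: (2, 192, 23, 23)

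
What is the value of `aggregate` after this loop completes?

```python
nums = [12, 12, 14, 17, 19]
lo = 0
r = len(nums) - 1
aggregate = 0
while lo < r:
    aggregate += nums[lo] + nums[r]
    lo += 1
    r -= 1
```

Sum of pairs from ends
`aggregate` takes the values: 0 → 31 → 60

Answer: 60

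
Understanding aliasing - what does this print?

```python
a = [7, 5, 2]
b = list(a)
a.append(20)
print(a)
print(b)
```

Key concept: list() constructor creates copy.
Step by step:
`a = [7, 5, 2]` → a = [7, 5, 2]
`b = list(a)` → b = [7, 5, 2]
`a.append(20)` → a = [7, 5, 2, 20]
`print(a)` → prints [7, 5, 2, 20]
`print(b)` → prints [7, 5, 2]

Answer:
[7, 5, 2, 20]
[7, 5, 2]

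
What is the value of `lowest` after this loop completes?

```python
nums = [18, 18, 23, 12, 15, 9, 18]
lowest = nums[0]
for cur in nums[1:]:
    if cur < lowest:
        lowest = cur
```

Minimum of [18, 18, 23, 12, 15, 9, 18]
`lowest` takes the values: 18 → 12 → 9

Answer: 9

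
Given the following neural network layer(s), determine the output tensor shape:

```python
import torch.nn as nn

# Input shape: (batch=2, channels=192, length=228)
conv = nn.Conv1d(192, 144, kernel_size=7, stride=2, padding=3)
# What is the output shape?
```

Input: (2, 192, 228) -> Output: (2, 144, 114)

Answer: (2, 144, 114)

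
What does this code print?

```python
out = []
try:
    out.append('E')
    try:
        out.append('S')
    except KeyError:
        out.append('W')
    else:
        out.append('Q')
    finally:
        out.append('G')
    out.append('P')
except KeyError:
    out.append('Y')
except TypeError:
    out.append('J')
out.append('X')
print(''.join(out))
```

Execution trace: 'E' (try body) → 'S' (inner try body, no exception) → 'Q' (inner else) → 'G' (inner finally) → 'P' (try body, no exception) → 'X' (after the try/except). Output: ESQGPX

Answer: ESQGPX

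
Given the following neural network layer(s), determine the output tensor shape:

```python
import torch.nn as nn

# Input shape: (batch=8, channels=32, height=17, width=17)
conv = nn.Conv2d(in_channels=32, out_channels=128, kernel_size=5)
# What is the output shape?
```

Input: (8, 32, 17, 17) -> Output: (8, 128, 13, 13)

Answer: (8, 128, 13, 13)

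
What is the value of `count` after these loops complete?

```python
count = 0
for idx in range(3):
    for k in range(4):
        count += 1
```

3 * 4 = 12
`count` takes the values: 0 → 1 → 2 → 3 → 4 → 5 → 6 → 7 → 8 → 9 → 10 → 11 → 12

Answer: 12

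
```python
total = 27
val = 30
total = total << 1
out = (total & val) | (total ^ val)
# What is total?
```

Trace:
`total = 27` → total = 27
`val = 30` → val = 30
`total = total << 1` → total = 54
`out = (total & val) | (total ^ val)` → out = 62
So total = 54

Answer: 54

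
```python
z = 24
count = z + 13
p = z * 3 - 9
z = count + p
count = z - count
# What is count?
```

Trace:
`z = 24` → z = 24
`count = z + 13` → count = 37
`p = z * 3 - 9` → p = 63
`z = count + p` → z = 100
`count = z - count` → count = 63
So count = 63

Answer: 63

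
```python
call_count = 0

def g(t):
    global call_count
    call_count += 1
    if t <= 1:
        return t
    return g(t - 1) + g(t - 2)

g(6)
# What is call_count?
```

Calls(t) = 1 + Calls(t-1) + Calls(t-2); Calls(0)=Calls(1)=1. For t=6 this gives 25.

Answer: 25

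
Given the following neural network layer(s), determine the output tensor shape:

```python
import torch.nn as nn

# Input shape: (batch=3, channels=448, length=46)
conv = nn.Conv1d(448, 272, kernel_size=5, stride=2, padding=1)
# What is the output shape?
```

Input: (3, 448, 46) -> Output: (3, 272, 22)

Answer: (3, 272, 22)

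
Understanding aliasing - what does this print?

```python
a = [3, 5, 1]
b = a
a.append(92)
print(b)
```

Key concept: basic list aliasing.
Step by step:
`a = [3, 5, 1]` → a = [3, 5, 1]
`b = a` → b = [3, 5, 1] (same object as a)
`a.append(92)` → a = [3, 5, 1, 92] (same object as b); b = [3, 5, 1, 92] (same object as a)
`print(b)` → prints [3, 5, 1, 92]

Answer: [3, 5, 1, 92]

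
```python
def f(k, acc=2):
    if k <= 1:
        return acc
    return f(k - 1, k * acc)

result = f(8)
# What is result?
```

Accumulator trace (n, acc): (8, 2) -> (7, 16) -> (6, 112) -> (5, 672) -> (4, 3360) -> (3, 13440) -> (2, 40320) -> (1, 80640) -> return 80640

Answer: 80640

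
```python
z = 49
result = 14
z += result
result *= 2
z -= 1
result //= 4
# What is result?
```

Trace:
`z = 49` → z = 49
`result = 14` → result = 14
`z += result` → z = 63
`result *= 2` → result = 28
`z -= 1` → z = 62
`result //= 4` → result = 7
So result = 7

Answer: 7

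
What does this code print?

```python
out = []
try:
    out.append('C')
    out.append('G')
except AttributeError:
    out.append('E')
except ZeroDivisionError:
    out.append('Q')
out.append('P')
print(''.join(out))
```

Execution trace: 'C' (try body) → 'G' (try body, no exception) → 'P' (after the try/except). Output: CGP

Answer: CGP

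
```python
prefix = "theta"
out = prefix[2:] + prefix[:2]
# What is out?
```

Trace:
`prefix = "theta"` → prefix = 'theta'
`out = prefix[2:] + prefix[:2]` → out = 'etath'
So out = 'etath'

Answer: 'etath'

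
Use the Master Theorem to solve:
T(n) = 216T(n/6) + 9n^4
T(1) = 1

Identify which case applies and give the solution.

a=216, b=6, f(n)=9n^4. log_6(216) = 3. Since c=4 > 3 and the regularity condition holds (216(n/6)^4 = (216/6^4)n^4 with 216/6^4 < 1), Case 3 applies: T(n) = Θ(f(n)) = O(n^4).

Answer: O(n^4) - Case 3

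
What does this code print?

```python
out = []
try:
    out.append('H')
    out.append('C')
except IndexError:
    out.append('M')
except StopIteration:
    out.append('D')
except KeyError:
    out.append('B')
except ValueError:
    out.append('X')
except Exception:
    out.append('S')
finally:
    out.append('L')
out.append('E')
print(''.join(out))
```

Execution trace: 'H' (try body) → 'C' (try body, no exception) → 'L' (finally) → 'E' (after the try/except). Output: HCLE

Answer: HCLE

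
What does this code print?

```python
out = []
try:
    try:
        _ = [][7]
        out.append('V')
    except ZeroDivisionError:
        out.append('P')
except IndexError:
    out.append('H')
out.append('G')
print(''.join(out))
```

Execution trace: 'H' (outer except IndexError) → 'G' (after the try/except). Output: HG

Answer: HG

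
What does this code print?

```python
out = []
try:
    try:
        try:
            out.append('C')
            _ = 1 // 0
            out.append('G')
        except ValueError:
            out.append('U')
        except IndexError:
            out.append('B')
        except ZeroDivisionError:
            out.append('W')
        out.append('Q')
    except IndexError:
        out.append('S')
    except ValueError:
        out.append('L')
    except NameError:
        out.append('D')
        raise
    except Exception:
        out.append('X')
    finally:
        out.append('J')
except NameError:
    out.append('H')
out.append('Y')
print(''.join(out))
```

Execution trace: 'C' (inner try body) → 'W' (inner except ZeroDivisionError) → 'Q' (try body, no exception) → 'J' (finally) → 'Y' (after the try/except). Output: CWQJY

Answer: CWQJY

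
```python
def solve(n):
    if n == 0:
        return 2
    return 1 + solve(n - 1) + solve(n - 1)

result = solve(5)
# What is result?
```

solve(n) = 1 + 2·solve(n-1), solve(0)=2. Closed form: (2+1)·2^5 - 1 = 95.

Answer: 95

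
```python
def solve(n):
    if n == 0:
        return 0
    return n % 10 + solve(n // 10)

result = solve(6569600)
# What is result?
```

Sum of digits of 6569600: 0 + 0 + 6 + 9 + 6 + 5 + 6 = 32

Answer: 32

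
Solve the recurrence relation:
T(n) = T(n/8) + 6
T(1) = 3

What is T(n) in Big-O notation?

Each step divides n by 8 and adds 6. After log_8(n) steps we reach T(1)=3. So T(n) = 6·log_8(n) + 3 = O(log n).

Answer: O(log n)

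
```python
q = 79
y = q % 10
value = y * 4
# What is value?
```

Trace:
`q = 79` → q = 79
`y = q % 10` → y = 9
`value = y * 4` → value = 36
So value = 36

Answer: 36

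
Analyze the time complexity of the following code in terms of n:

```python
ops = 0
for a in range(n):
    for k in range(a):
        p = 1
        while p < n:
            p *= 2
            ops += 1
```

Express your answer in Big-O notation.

Each loop level contributes: n × n × log n. Multiplying the contributions gives O(n^2 log n).

Answer: O(n^2 log n)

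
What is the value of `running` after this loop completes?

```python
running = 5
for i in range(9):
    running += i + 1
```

Start at 5, add 1 to 9 = 50
`running` takes the values: 5 → 6 → 8 → 11 → 15 → 20 → 26 → 33 → 41 → 50

Answer: 50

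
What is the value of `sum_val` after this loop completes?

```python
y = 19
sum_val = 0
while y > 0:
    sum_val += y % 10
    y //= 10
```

Sum digits of 19
`sum_val` takes the values: 0 → 9 → 10

Answer: 10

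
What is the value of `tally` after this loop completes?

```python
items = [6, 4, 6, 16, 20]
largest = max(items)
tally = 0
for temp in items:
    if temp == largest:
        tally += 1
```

Count of max value 20 in [6, 4, 6, 16, 20]
`tally` takes the values: 0 → 1

Answer: 1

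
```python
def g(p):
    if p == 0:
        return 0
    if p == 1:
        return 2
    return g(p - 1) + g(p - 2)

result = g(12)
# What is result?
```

Build up from base cases: g(0)=0, g(1)=2, g(2)=2, g(3)=4, g(4)=6, g(5)=10, g(6)=16, ..., g(12)=288

Answer: 288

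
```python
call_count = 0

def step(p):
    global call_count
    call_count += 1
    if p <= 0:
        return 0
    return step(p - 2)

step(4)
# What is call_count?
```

Linear recursion stepping by 2: 3 calls from p=4 down to ≤0.

Answer: 3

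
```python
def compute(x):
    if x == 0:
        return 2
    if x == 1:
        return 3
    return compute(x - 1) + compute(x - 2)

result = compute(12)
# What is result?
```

Build up from base cases: compute(0)=2, compute(1)=3, compute(2)=5, compute(3)=8, compute(4)=13, compute(5)=21, compute(6)=34, ..., compute(12)=610

Answer: 610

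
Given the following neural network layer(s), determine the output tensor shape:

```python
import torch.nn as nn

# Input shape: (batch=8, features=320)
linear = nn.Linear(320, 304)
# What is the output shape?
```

Input: (8, 320) -> Output: (8, 304)

Answer: (8, 304)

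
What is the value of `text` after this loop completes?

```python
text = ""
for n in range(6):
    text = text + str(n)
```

Concatenate digits 0 to 5
`text` takes the values: "" → "0" → "01" → "012" → "0123" → "01234" → "012345"

Answer: "012345"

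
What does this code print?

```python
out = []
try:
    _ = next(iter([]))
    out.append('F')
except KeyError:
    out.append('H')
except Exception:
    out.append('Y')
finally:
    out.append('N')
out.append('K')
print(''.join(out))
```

Execution trace: 'Y' (except Exception) → 'N' (finally) → 'K' (after the try/except). Output: YNK

Answer: YNK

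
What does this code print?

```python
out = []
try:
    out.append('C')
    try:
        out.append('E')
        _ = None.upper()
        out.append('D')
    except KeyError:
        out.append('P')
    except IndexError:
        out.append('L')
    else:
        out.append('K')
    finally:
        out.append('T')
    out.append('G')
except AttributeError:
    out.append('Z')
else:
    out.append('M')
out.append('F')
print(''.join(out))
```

Execution trace: 'C' (try body) → 'E' (inner try body) → 'T' (inner finally) → 'Z' (except AttributeError) → 'F' (after the try/except). Output: CETZF

Answer: CETZF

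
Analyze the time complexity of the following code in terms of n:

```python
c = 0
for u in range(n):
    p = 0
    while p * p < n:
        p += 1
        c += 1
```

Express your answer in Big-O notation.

Each loop level contributes: n × √n. Multiplying the contributions gives O(n√n).

Answer: O(n√n)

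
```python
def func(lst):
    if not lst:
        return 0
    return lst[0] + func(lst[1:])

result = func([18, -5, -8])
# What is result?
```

18 + (-5) + (-8) + 0 = 5

Answer: 5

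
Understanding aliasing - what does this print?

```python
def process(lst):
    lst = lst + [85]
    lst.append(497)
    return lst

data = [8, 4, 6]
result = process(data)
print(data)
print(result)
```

Key concept: rebinding parameter vs mutation.
Step by step:
`data = [8, 4, 6]` → data = [8, 4, 6]
`result = process(data)` → result = [8, 4, 6, 85, 497]
`print(data)` → prints [8, 4, 6]
`print(result)` → prints [8, 4, 6, 85, 497]

Answer:
[8, 4, 6]
[8, 4, 6, 85, 497]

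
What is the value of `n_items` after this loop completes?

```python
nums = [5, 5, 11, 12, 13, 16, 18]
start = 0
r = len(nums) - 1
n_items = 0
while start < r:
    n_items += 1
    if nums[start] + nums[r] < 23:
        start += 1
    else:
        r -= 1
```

Steps to find pair summing to 23
`n_items` takes the values: 0 → 1 → 2 → 3 → 4 → 5 → 6

Answer: 6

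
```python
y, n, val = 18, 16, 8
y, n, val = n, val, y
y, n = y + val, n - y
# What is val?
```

Trace:
`y, n, val = 18, 16, 8` → y = 18; n = 16; val = 8
`y, n, val = n, val, y` → y = 16; n = 8; val = 18
`y, n = y + val, n - y` → y = 34; n = -8
So val = 18

Answer: 18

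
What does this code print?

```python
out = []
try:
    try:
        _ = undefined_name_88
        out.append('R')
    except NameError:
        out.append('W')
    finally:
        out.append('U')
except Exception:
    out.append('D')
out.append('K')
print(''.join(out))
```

Execution trace: 'W' (inner except NameError) → 'U' (inner finally) → 'K' (after the try/except). Output: WUK

Answer: WUK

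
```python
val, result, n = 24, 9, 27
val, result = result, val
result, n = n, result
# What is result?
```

Trace:
`val, result, n = 24, 9, 27` → val = 24; result = 9; n = 27
`val, result = result, val` → val = 9; result = 24
`result, n = n, result` → result = 27; n = 24
So result = 27

Answer: 27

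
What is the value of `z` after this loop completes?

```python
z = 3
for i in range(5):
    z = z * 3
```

Multiply by 3, 5 times: 3 * 3^5 = 729
`z` takes the values: 3 → 9 → 27 → 81 → 243 → 729

Answer: 729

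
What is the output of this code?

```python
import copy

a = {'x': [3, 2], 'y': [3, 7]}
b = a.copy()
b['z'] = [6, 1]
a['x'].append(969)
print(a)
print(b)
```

Key concept: shallow copy of dict with mutable values.
Step by step:
`a = {'x': [3, 2], 'y': [3, 7]}` → a = {'x': [3, 2], 'y': [3, 7]}
`b = a.copy()` → b = {'x': [3, 2], 'y': [3, 7]}
`b['z'] = [6, 1]` → b = {'x': [3, 2], 'y': [3, 7], 'z': [6, 1]}
`a['x'].append(969)` → a = {'x': [3, 2, 969], 'y': [3, 7]}; b = {'x': [3, 2, 969], 'y': [3, 7], 'z': [6, 1]}
`print(a)` → prints {'x': [3, 2, 969], 'y': [3, 7]}
`print(b)` → prints {'x': [3, 2, 969], 'y': [3, 7], 'z': [6, 1]}

Answer:
{'x': [3, 2, 969], 'y': [3, 7]}
{'x': [3, 2, 969], 'y': [3, 7], 'z': [6, 1]}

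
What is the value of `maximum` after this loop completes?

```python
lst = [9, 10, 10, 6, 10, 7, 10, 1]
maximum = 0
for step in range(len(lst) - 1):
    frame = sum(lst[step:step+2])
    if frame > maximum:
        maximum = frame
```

Max sum of 2-element window in [9, 10, 10, 6, 10, 7, 10, 1]
`maximum` takes the values: 0 → 19 → 20

Answer: 20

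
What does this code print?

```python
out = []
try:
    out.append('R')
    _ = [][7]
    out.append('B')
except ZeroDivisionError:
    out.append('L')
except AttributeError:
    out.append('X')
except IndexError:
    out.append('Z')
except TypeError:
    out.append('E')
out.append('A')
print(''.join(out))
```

Execution trace: 'R' (try body) → 'Z' (except IndexError) → 'A' (after the try/except). Output: RZA

Answer: RZA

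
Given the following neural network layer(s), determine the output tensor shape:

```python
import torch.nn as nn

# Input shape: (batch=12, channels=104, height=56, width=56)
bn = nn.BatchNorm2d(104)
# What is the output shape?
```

Input: (12, 104, 56, 56) -> Output: (12, 104, 56, 56)

Answer: (12, 104, 56, 56)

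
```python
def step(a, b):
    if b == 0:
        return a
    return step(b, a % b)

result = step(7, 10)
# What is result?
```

step(7, 10) -> step(10, 7) -> step(7, 3) -> step(3, 1) -> step(1, 0) -> 1

Answer: 1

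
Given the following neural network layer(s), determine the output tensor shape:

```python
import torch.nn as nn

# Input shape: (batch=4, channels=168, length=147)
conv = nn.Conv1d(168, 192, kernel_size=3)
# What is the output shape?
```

Input: (4, 168, 147) -> Output: (4, 192, 145)

Answer: (4, 192, 145)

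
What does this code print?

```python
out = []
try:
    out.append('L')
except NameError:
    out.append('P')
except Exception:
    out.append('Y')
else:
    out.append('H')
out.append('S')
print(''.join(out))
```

Execution trace: 'L' (try body, no exception) → 'H' (else) → 'S' (after the try/except). Output: LHS

Answer: LHS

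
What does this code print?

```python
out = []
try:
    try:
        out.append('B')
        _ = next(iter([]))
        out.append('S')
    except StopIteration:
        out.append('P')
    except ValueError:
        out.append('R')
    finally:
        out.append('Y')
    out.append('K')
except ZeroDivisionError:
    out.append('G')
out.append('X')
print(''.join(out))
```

Execution trace: 'B' (inner try body) → 'P' (inner except StopIteration) → 'Y' (inner finally) → 'K' (try body, no exception) → 'X' (after the try/except). Output: BPYKX

Answer: BPYKX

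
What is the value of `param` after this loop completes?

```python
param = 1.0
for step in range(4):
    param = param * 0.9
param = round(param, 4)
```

Exponential decay: 1.0 * 0.9^4
`param` takes the values: 1.0 → 0.9 → 0.81 → 0.729 → 0.6561

Answer: 0.6561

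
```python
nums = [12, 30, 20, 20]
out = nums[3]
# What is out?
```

Trace:
`nums = [12, 30, 20, 20]` → nums = [12, 30, 20, 20]
`out = nums[3]` → out = 20
So out = 20

Answer: 20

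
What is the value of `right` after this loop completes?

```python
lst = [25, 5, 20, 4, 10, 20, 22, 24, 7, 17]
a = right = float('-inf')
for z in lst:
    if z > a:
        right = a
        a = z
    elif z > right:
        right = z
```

Second largest (with repeats) in [25, 5, 20, 4, 10, 20, 22, 24, 7, 17]
`right` takes the values: -inf → 5 → 20 → 22 → 24

Answer: 24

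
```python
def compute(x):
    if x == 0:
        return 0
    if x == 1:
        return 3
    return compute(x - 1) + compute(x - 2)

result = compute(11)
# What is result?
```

Build up from base cases: compute(0)=0, compute(1)=3, compute(2)=3, compute(3)=6, compute(4)=9, compute(5)=15, compute(6)=24, ..., compute(11)=267

Answer: 267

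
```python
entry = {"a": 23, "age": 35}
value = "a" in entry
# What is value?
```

Trace:
`entry = {"a": 23, "age": 35}` → entry = {'a': 23, 'age': 35}
`value = "a" in entry` → value = True
So value = True

Answer: True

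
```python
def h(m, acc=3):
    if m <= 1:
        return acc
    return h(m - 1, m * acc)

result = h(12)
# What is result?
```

Accumulator trace (n, acc): (12, 3) -> (11, 36) -> (10, 396) -> (9, 3960) -> (8, 35640) -> (7, 285120) -> (6, 1995840) -> (5, 11975040) -> (4, 59875200) -> (3, 239500800) -> (2, 718502400) -> (1, 1437004800) -> return 1437004800

Answer: 1437004800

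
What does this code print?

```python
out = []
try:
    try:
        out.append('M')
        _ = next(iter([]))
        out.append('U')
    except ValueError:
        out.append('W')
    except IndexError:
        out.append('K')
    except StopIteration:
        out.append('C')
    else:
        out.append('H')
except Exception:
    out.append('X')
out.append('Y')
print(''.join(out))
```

Execution trace: 'M' (inner try body) → 'C' (inner except StopIteration) → 'Y' (after the try/except). Output: MCY

Answer: MCY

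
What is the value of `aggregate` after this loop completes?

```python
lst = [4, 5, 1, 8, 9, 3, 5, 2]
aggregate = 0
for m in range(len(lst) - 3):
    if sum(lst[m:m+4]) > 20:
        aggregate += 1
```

Count windows with sum > 20
`aggregate` takes the values: 0 → 1 → 2 → 3

Answer: 3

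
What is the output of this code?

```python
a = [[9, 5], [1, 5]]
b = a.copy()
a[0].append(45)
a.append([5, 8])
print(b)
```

Key concept: shallow copy with nested lists.
Step by step:
`a = [[9, 5], [1, 5]]` → a = [[9, 5], [1, 5]]
`b = a.copy()` → b = [[9, 5], [1, 5]]
`a[0].append(45)` → a = [[9, 5, 45], [1, 5]]; b = [[9, 5, 45], [1, 5]]
`a.append([5, 8])` → a = [[9, 5, 45], [1, 5], [5, 8]]
`print(b)` → prints [[9, 5, 45], [1, 5]]

Answer: [[9, 5, 45], [1, 5]]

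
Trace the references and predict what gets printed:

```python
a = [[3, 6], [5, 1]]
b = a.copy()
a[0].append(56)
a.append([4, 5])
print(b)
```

Key concept: shallow copy with nested lists.
Step by step:
`a = [[3, 6], [5, 1]]` → a = [[3, 6], [5, 1]]
`b = a.copy()` → b = [[3, 6], [5, 1]]
`a[0].append(56)` → a = [[3, 6, 56], [5, 1]]; b = [[3, 6, 56], [5, 1]]
`a.append([4, 5])` → a = [[3, 6, 56], [5, 1], [4, 5]]
`print(b)` → prints [[3, 6, 56], [5, 1]]

Answer: [[3, 6, 56], [5, 1]]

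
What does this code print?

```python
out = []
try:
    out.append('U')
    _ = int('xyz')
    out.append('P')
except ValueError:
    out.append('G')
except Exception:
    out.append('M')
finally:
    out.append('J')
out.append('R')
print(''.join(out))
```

Execution trace: 'U' (try body) → 'G' (except ValueError) → 'J' (finally) → 'R' (after the try/except). Output: UGJR

Answer: UGJR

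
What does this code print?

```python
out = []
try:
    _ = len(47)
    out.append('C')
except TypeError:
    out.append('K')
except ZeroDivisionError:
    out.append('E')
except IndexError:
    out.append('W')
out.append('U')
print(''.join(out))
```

Execution trace: 'K' (except TypeError) → 'U' (after the try/except). Output: KU

Answer: KU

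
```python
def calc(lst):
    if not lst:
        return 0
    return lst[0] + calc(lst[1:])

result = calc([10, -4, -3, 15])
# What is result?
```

10 + (-4) + (-3) + 15 + 0 = 18

Answer: 18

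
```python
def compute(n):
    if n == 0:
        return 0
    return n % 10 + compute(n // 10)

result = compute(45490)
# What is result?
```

Sum of digits of 45490: 0 + 9 + 4 + 5 + 4 = 22

Answer: 22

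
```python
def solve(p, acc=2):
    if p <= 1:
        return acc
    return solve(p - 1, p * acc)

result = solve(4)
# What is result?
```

Accumulator trace (n, acc): (4, 2) -> (3, 8) -> (2, 24) -> (1, 48) -> return 48

Answer: 48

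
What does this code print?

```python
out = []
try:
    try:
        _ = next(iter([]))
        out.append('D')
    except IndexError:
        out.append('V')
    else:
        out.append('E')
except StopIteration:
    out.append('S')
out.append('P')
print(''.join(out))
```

Execution trace: 'S' (outer except StopIteration) → 'P' (after the try/except). Output: SP

Answer: SP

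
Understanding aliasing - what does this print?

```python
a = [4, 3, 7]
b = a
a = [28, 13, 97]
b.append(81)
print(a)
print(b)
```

Key concept: rebinding vs mutation: a is rebound to a new list, b still points at the original.
Step by step:
`a = [4, 3, 7]` → a = [4, 3, 7]
`b = a` → b = [4, 3, 7] (same object as a)
`a = [28, 13, 97]` → a = [28, 13, 97]
`b.append(81)` → b = [4, 3, 7, 81]
`print(a)` → prints [28, 13, 97]
`print(b)` → prints [4, 3, 7, 81]

Answer:
[28, 13, 97]
[4, 3, 7, 81]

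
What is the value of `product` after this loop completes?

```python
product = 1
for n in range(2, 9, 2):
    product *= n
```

Product of even numbers 2 to 8
`product` takes the values: 1 → 2 → 8 → 48 → 384

Answer: 384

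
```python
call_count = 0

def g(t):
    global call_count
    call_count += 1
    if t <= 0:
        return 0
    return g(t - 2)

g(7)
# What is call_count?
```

Linear recursion stepping by 2: 5 calls from t=7 down to ≤0.

Answer: 5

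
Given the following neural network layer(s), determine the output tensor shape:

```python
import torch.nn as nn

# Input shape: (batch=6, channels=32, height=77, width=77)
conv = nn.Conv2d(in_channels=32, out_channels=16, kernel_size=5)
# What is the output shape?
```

Input: (6, 32, 77, 77) -> Output: (6, 16, 73, 73)

Answer: (6, 16, 73, 73)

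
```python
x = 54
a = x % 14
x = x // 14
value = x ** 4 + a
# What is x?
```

Trace:
`x = 54` → x = 54
`a = x % 14` → a = 12
`x = x // 14` → x = 3
`value = x ** 4 + a` → value = 93
So x = 3

Answer: 3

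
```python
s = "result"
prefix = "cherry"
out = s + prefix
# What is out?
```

Trace:
`s = "result"` → s = 'result'
`prefix = "cherry"` → prefix = 'cherry'
`out = s + prefix` → out = 'resultcherry'
So out = 'resultcherry'

Answer: 'resultcherry'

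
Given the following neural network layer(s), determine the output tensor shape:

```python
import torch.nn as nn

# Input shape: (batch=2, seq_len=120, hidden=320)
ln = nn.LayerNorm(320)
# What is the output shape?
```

Input: (2, 120, 320) -> Output: (2, 120, 320)

Answer: (2, 120, 320)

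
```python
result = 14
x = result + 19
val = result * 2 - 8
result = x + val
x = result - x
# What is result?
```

Trace:
`result = 14` → result = 14
`x = result + 19` → x = 33
`val = result * 2 - 8` → val = 20
`result = x + val` → result = 53
`x = result - x` → x = 20
So result = 53

Answer: 53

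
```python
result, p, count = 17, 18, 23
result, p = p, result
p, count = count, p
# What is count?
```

Trace:
`result, p, count = 17, 18, 23` → result = 17; p = 18; count = 23
`result, p = p, result` → result = 18; p = 17
`p, count = count, p` → p = 23; count = 17
So count = 17

Answer: 17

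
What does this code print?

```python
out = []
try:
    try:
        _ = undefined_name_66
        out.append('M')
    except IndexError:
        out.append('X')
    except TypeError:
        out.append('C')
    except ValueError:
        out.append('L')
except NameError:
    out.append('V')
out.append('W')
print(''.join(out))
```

Execution trace: 'V' (outer except NameError) → 'W' (after the try/except). Output: VW

Answer: VW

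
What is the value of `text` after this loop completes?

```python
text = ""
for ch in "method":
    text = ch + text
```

Reverse 'method'
`text` takes the values: "" → "m" → "em" → "tem" → "htem" → "ohtem" → "dohtem"

Answer: "dohtem"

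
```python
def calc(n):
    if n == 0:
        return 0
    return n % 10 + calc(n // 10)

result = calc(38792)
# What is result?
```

Sum of digits of 38792: 2 + 9 + 7 + 8 + 3 = 29

Answer: 29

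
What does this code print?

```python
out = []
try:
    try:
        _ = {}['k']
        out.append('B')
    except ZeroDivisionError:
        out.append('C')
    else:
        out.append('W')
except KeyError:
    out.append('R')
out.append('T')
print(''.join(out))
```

Execution trace: 'R' (outer except KeyError) → 'T' (after the try/except). Output: RT

Answer: RT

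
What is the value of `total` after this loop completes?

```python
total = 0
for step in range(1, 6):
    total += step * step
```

Sum of squares 1² to 5² = 55
`total` takes the values: 0 → 1 → 5 → 14 → 30 → 55

Answer: 55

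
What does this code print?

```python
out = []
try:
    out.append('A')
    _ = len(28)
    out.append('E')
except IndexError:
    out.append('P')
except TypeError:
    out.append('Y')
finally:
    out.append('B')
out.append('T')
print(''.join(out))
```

Execution trace: 'A' (try body) → 'Y' (except TypeError) → 'B' (finally) → 'T' (after the try/except). Output: AYBT

Answer: AYBT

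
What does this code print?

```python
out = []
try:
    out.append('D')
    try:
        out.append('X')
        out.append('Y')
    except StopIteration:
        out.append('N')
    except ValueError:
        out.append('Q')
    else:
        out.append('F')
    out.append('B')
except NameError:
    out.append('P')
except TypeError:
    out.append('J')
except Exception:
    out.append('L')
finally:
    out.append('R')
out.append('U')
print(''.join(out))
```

Execution trace: 'D' (try body) → 'X' (inner try body) → 'Y' (inner try body, no exception) → 'F' (inner else) → 'B' (try body, no exception) → 'R' (finally) → 'U' (after the try/except). Output: DXYFBRU

Answer: DXYFBRU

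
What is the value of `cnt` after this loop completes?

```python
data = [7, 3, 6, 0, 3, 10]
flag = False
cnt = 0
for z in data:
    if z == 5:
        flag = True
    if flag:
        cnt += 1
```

Count elements after first 5 in [7, 3, 6, 0, 3, 10]
`cnt` takes the values: 0

Answer: 0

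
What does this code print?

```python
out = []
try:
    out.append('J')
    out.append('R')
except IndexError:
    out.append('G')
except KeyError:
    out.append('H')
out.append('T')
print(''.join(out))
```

Execution trace: 'J' (try body) → 'R' (try body, no exception) → 'T' (after the try/except). Output: JRT

Answer: JRT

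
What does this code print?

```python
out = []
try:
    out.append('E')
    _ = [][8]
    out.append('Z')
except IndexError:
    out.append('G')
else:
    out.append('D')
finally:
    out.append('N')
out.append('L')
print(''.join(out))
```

Execution trace: 'E' (try body) → 'G' (except IndexError) → 'N' (finally) → 'L' (after the try/except). Output: EGNL

Answer: EGNL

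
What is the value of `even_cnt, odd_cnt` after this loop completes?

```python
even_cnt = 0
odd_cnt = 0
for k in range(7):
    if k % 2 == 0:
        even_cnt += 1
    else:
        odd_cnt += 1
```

Count evens and odds in range(7)
`even_cnt, odd_cnt` takes the values: (0, 0) → (1, 0) → (1, 1) → (2, 1) → (2, 2) → (3, 2) → (3, 3) → (4, 3)

Answer: 4, 3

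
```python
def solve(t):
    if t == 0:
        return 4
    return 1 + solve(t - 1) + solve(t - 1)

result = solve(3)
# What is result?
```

solve(t) = 1 + 2·solve(t-1), solve(0)=4. Closed form: (4+1)·2^3 - 1 = 39.

Answer: 39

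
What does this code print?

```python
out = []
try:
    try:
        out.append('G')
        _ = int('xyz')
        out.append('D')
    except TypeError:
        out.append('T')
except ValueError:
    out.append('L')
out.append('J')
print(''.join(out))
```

Execution trace: 'G' (try body) → 'L' (outer except ValueError) → 'J' (after the try/except). Output: GLJ

Answer: GLJ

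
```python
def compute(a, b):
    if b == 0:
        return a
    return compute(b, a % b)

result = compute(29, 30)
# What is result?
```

compute(29, 30) -> compute(30, 29) -> compute(29, 1) -> compute(1, 0) -> 1

Answer: 1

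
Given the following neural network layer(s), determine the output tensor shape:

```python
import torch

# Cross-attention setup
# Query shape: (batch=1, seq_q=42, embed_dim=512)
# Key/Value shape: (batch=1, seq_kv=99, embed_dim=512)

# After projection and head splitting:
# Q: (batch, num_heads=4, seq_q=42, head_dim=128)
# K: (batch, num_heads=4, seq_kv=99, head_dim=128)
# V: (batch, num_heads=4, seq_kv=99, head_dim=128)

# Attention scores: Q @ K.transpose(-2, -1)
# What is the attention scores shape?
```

Input: (1, 42, 512) -> Output: (1, 4, 42, 99)

Answer: (1, 4, 42, 99)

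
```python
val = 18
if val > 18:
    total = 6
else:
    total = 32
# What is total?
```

Trace:
`val = 18` → val = 18
`if val > 18: ...` → val > 18 is False, take else branch → total = 32
So total = 32

Answer: 32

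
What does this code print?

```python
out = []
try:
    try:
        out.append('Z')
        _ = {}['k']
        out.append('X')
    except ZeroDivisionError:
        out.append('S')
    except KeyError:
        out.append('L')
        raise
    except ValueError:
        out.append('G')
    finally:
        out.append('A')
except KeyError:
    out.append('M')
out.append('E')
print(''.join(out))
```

Execution trace: 'Z' (inner try body) → 'L' (inner except KeyError) → 'A' (inner finally) → 'M' (outer except KeyError) → 'E' (after the try/except). Output: ZLAME

Answer: ZLAME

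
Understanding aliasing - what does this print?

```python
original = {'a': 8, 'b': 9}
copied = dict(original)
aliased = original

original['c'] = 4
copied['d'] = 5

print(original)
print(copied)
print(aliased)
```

Key concept: dict() creates copy, assignment creates alias.
Step by step:
`original = {'a': 8, 'b': 9}` → original = {'a': 8, 'b': 9}
`copied = dict(original)` → copied = {'a': 8, 'b': 9}
`aliased = original` → aliased = {'a': 8, 'b': 9} (same object as original)
`original['c'] = 4` → original = {'a': 8, 'b': 9, 'c': 4} (same object as aliased); aliased = {'a': 8, 'b': 9, 'c': 4} (same object as original)
`copied['d'] = 5` → copied = {'a': 8, 'b': 9, 'd': 5}
`print(original)` → prints {'a': 8, 'b': 9, 'c': 4}
`print(copied)` → prints {'a': 8, 'b': 9, 'd': 5}
`print(aliased)` → prints {'a': 8, 'b': 9, 'c': 4}

Answer:
{'a': 8, 'b': 9, 'c': 4}
{'a': 8, 'b': 9, 'd': 5}
{'a': 8, 'b': 9, 'c': 4}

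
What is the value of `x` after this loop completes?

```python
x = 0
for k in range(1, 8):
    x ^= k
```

XOR of 1 to 7
`x` takes the values: 0 → 1 → 3 → 0 → 4 → 1 → 7 → 0

Answer: 0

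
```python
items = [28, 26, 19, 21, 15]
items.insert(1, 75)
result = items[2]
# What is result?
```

Trace:
`items = [28, 26, 19, 21, 15]` → items = [28, 26, 19, 21, 15]
`items.insert(1, 75)` → items = [28, 75, 26, 19, 21, 15]
`result = items[2]` → result = 26
So result = 26

Answer: 26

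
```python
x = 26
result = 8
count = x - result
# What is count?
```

Trace:
`x = 26` → x = 26
`result = 8` → result = 8
`count = x - result` → count = 18
So count = 18

Answer: 18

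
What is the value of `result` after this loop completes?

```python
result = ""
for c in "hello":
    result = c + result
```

Reverse 'hello'
`result` takes the values: "" → "h" → "eh" → "leh" → "lleh" → "olleh"

Answer: "olleh"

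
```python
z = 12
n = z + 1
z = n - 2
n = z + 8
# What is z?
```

Trace:
`z = 12` → z = 12
`n = z + 1` → n = 13
`z = n - 2` → z = 11
`n = z + 8` → n = 19
So z = 11

Answer: 11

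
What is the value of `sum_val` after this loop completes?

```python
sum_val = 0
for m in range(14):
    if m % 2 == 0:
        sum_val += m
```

Sum of even numbers 0 to 13
`sum_val` takes the values: 0 → 2 → 6 → 12 → 20 → 30 → 42

Answer: 42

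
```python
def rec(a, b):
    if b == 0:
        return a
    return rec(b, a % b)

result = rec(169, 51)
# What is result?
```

rec(169, 51) -> rec(51, 16) -> rec(16, 3) -> rec(3, 1) -> rec(1, 0) -> 1

Answer: 1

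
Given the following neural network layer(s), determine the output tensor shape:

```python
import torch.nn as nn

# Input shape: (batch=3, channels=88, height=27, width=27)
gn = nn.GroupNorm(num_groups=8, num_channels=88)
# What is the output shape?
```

Input: (3, 88, 27, 27) -> Output: (3, 88, 27, 27)

Answer: (3, 88, 27, 27)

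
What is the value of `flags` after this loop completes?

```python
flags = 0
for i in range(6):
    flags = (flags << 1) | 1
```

Build 6 consecutive 1-bits: 0b111111
`flags` takes the values: 0 → 1 → 3 → 7 → 15 → 31 → 63

Answer: 63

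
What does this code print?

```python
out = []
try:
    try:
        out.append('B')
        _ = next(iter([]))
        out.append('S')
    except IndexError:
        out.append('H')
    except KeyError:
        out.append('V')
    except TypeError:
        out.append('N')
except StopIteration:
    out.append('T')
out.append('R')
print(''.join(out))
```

Execution trace: 'B' (try body) → 'T' (outer except StopIteration) → 'R' (after the try/except). Output: BTR

Answer: BTR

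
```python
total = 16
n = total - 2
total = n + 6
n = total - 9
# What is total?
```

Trace:
`total = 16` → total = 16
`n = total - 2` → n = 14
`total = n + 6` → total = 20
`n = total - 9` → n = 11
So total = 20

Answer: 20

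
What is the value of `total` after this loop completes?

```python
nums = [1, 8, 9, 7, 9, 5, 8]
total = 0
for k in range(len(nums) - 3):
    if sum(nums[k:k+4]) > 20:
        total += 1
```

Count windows with sum > 20
`total` takes the values: 0 → 1 → 2 → 3 → 4

Answer: 4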